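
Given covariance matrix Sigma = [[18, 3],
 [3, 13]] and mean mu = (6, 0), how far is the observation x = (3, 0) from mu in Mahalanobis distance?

Step 1 — centre the observation: (x - mu) = (-3, 0).

Step 2 — invert Sigma. det(Sigma) = 18·13 - (3)² = 225.
  Sigma^{-1} = (1/det) · [[d, -b], [-b, a]] = [[0.0578, -0.0133],
 [-0.0133, 0.08]].

Step 3 — form the quadratic (x - mu)^T · Sigma^{-1} · (x - mu):
  Sigma^{-1} · (x - mu) = (-0.1733, 0.04).
  (x - mu)^T · [Sigma^{-1} · (x - mu)] = (-3)·(-0.1733) + (0)·(0.04) = 0.52.

Step 4 — take square root: d = √(0.52) ≈ 0.7211.

d(x, mu) = √(0.52) ≈ 0.7211


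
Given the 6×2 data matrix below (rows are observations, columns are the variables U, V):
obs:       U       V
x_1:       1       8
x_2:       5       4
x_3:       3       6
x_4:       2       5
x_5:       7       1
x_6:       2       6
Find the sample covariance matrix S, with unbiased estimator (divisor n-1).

Step 1 — column means:
  mean(U) = (1 + 5 + 3 + 2 + 7 + 2) / 6 = 20/6 = 3.3333
  mean(V) = (8 + 4 + 6 + 5 + 1 + 6) / 6 = 30/6 = 5

Step 2 — sample covariance S[i,j] = (1/(n-1)) · Σ_k (x_{k,i} - mean_i) · (x_{k,j} - mean_j), with n-1 = 5.
  S[U,U] = ((-2.3333)·(-2.3333) + (1.6667)·(1.6667) + (-0.3333)·(-0.3333) + (-1.3333)·(-1.3333) + (3.6667)·(3.6667) + (-1.3333)·(-1.3333)) / 5 = 25.3333/5 = 5.0667
  S[U,V] = ((-2.3333)·(3) + (1.6667)·(-1) + (-0.3333)·(1) + (-1.3333)·(0) + (3.6667)·(-4) + (-1.3333)·(1)) / 5 = -25/5 = -5
  S[V,V] = ((3)·(3) + (-1)·(-1) + (1)·(1) + (0)·(0) + (-4)·(-4) + (1)·(1)) / 5 = 28/5 = 5.6

S is symmetric (S[j,i] = S[i,j]). Assembling:

S = [[5.0667, -5],
 [-5, 5.6]]


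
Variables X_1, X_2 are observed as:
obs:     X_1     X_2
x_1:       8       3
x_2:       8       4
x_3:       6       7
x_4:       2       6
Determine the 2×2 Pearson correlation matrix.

Step 1 — column means:
  mean(X_1) = (8 + 8 + 6 + 2) / 4 = 24/4 = 6
  mean(X_2) = (3 + 4 + 7 + 6) / 4 = 20/4 = 5

Step 2 — sample variances and covariances s[i,j] = (1/(n-1)) · Σ_k (x_{k,i} - mean_i) · (x_{k,j} - mean_j), with n-1 = 3:
  s[X_1,X_1] = ((2)·(2) + (2)·(2) + (0)·(0) + (-4)·(-4)) / 3 = 24/3 = 8
  s[X_1,X_2] = ((2)·(-2) + (2)·(-1) + (0)·(2) + (-4)·(1)) / 3 = -10/3 = -3.3333
  s[X_2,X_2] = ((-2)·(-2) + (-1)·(-1) + (2)·(2) + (1)·(1)) / 3 = 10/3 = 3.3333
  Sample standard deviations s_i = √(s[i,i]):
  s(X_1) = √(8) = 2.8284
  s(X_2) = √(3.3333) = 1.8257

Step 3 — r_{ij} = s_{ij} / (s_i · s_j):
  r[X_1,X_1] = 1 (diagonal).
  r[X_1,X_2] = -3.3333 / (2.8284 · 1.8257) = -3.3333 / 5.164 = -0.6455
  r[X_2,X_2] = 1 (diagonal).

R is symmetric with unit diagonal. Assembling:

R = [[1, -0.6455],
 [-0.6455, 1]]


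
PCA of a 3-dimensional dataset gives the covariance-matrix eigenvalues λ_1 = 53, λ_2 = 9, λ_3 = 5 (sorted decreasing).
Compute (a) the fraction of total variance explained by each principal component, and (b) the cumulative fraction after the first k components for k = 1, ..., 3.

Step 1 — total variance = trace(Sigma) = Σ λ_i = 53 + 9 + 5 = 67.

Step 2 — fraction explained by component i = λ_i / Σ λ:
  PC1: 53/67 = 0.791
  PC2: 9/67 = 0.1343
  PC3: 5/67 = 0.0746

Step 3 — cumulative fraction after k components = (λ_1 + ... + λ_k) / Σ λ:
  k = 1: 53/67 = 0.791
  k = 2: (53 + 9)/67 = 62/67 = 0.9254
  k = 3: (53 + 9 + 5)/67 = 67/67 = 1

Summary (fraction, with percent):

explained: PC1 0.791 (79.1%), PC2 0.1343 (13.43%), PC3 0.0746 (7.46%);  cumulative: 0.791, 0.9254, 1


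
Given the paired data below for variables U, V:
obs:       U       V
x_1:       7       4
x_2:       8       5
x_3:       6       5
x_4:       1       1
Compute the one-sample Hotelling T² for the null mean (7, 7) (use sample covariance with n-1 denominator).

Step 1 — sample mean vector:
  mean(U) = (7 + 8 + 6 + 1) / 4 = 22/4 = 5.5
  mean(V) = (4 + 5 + 5 + 1) / 4 = 15/4 = 3.75
  x̄ = (5.5, 3.75),  deviation x̄ - mu_0 = (5.5, 3.75) - (7, 7) = (-1.5, -3.25).

Step 2 — sample covariance matrix, S[i,j] = (1/(n-1)) · Σ_k (x_{k,i} - mean_i) · (x_{k,j} - mean_j), divisor n-1 = 3:
  S[U,U] = ((1.5)·(1.5) + (2.5)·(2.5) + (0.5)·(0.5) + (-4.5)·(-4.5)) / 3 = 29/3 = 9.6667
  S[U,V] = ((1.5)·(0.25) + (2.5)·(1.25) + (0.5)·(1.25) + (-4.5)·(-2.75)) / 3 = 16.5/3 = 5.5
  S[V,V] = ((0.25)·(0.25) + (1.25)·(1.25) + (1.25)·(1.25) + (-2.75)·(-2.75)) / 3 = 10.75/3 = 3.5833
  S = [[9.6667, 5.5],
 [5.5, 3.5833]].

Step 3 — invert S. det(S) = 9.6667·3.5833 - (5.5)² = 4.3889.
  S^{-1} = (1/det) · [[d, -b], [-b, a]] = [[0.8165, -1.2532],
 [-1.2532, 2.2025]].

Step 4 — quadratic form (x̄ - mu_0)^T · S^{-1} · (x̄ - mu_0):
  S^{-1} · (x̄ - mu_0) = (2.8481, -5.2785),
  (x̄ - mu_0)^T · [...] = (-1.5)·(2.8481) + (-3.25)·(-5.2785) = 12.8829.

Step 5 — scale by n: T² = 4 · 12.8829 = 51.5316.

T² ≈ 51.5316


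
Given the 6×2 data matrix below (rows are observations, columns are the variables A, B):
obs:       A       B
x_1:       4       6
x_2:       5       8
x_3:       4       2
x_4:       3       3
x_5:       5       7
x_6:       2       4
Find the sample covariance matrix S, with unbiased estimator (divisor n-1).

Step 1 — column means:
  mean(A) = (4 + 5 + 4 + 3 + 5 + 2) / 6 = 23/6 = 3.8333
  mean(B) = (6 + 8 + 2 + 3 + 7 + 4) / 6 = 30/6 = 5

Step 2 — sample covariance S[i,j] = (1/(n-1)) · Σ_k (x_{k,i} - mean_i) · (x_{k,j} - mean_j), with n-1 = 5.
  S[A,A] = ((0.1667)·(0.1667) + (1.1667)·(1.1667) + (0.1667)·(0.1667) + (-0.8333)·(-0.8333) + (1.1667)·(1.1667) + (-1.8333)·(-1.8333)) / 5 = 6.8333/5 = 1.3667
  S[A,B] = ((0.1667)·(1) + (1.1667)·(3) + (0.1667)·(-3) + (-0.8333)·(-2) + (1.1667)·(2) + (-1.8333)·(-1)) / 5 = 9/5 = 1.8
  S[B,B] = ((1)·(1) + (3)·(3) + (-3)·(-3) + (-2)·(-2) + (2)·(2) + (-1)·(-1)) / 5 = 28/5 = 5.6

S is symmetric (S[j,i] = S[i,j]). Assembling:

S = [[1.3667, 1.8],
 [1.8, 5.6]]


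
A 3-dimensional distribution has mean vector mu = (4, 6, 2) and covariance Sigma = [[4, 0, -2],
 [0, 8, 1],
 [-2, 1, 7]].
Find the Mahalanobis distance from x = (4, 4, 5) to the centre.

Step 1 — centre the observation: (x - mu) = (0, -2, 3).

Step 2 — invert Sigma (cofactor / det for 3×3, or solve directly):
  Sigma^{-1} = [[0.2926, -0.0106, 0.0851],
 [-0.0106, 0.1277, -0.0213],
 [0.0851, -0.0213, 0.1702]].

Step 3 — form the quadratic (x - mu)^T · Sigma^{-1} · (x - mu):
  Sigma^{-1} · (x - mu) = (0.2766, -0.3191, 0.5532).
  (x - mu)^T · [Sigma^{-1} · (x - mu)] = (0)·(0.2766) + (-2)·(-0.3191) + (3)·(0.5532) = 2.2979.

Step 4 — take square root: d = √(2.2979) ≈ 1.5159.

d(x, mu) = √(2.2979) ≈ 1.5159


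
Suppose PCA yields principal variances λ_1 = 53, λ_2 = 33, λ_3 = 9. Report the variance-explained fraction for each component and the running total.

Step 1 — total variance = trace(Sigma) = Σ λ_i = 53 + 33 + 9 = 95.

Step 2 — fraction explained by component i = λ_i / Σ λ:
  PC1: 53/95 = 0.5579
  PC2: 33/95 = 0.3474
  PC3: 9/95 = 0.0947

Step 3 — cumulative fraction after k components = (λ_1 + ... + λ_k) / Σ λ:
  k = 1: 53/95 = 0.5579
  k = 2: (53 + 33)/95 = 86/95 = 0.9053
  k = 3: (53 + 33 + 9)/95 = 95/95 = 1

Summary (fraction, with percent):

explained: PC1 0.5579 (55.79%), PC2 0.3474 (34.74%), PC3 0.0947 (9.47%);  cumulative: 0.5579, 0.9053, 1


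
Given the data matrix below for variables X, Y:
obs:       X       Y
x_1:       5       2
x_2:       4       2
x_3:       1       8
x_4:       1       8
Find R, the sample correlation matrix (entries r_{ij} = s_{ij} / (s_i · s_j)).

Step 1 — column means:
  mean(X) = (5 + 4 + 1 + 1) / 4 = 11/4 = 2.75
  mean(Y) = (2 + 2 + 8 + 8) / 4 = 20/4 = 5

Step 2 — sample variances and covariances s[i,j] = (1/(n-1)) · Σ_k (x_{k,i} - mean_i) · (x_{k,j} - mean_j), with n-1 = 3:
  s[X,X] = ((2.25)·(2.25) + (1.25)·(1.25) + (-1.75)·(-1.75) + (-1.75)·(-1.75)) / 3 = 12.75/3 = 4.25
  s[X,Y] = ((2.25)·(-3) + (1.25)·(-3) + (-1.75)·(3) + (-1.75)·(3)) / 3 = -21/3 = -7
  s[Y,Y] = ((-3)·(-3) + (-3)·(-3) + (3)·(3) + (3)·(3)) / 3 = 36/3 = 12
  Sample standard deviations s_i = √(s[i,i]):
  s(X) = √(4.25) = 2.0616
  s(Y) = √(12) = 3.4641

Step 3 — r_{ij} = s_{ij} / (s_i · s_j):
  r[X,X] = 1 (diagonal).
  r[X,Y] = -7 / (2.0616 · 3.4641) = -7 / 7.1414 = -0.9802
  r[Y,Y] = 1 (diagonal).

R is symmetric with unit diagonal. Assembling:

R = [[1, -0.9802],
 [-0.9802, 1]]


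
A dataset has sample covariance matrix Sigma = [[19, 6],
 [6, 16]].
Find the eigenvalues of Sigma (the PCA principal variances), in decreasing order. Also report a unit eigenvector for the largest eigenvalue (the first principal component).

Step 1 — characteristic polynomial of 2×2 Sigma:
  det(Sigma - λI) = λ² - trace · λ + det = 0.
  trace = 19 + 16 = 35, det = 19·16 - (6)² = 268.
Step 2 — discriminant:
  Δ = trace² - 4·det = 1225 - 1072 = 153.
Step 3 — eigenvalues:
  λ = (trace ± √Δ)/2 = (35 ± 12.3693)/2,
  λ_1 = 23.6847,  λ_2 = 11.3153.

Step 4 — unit eigenvector for λ_1: solve (Sigma - λ_1 I)v = 0. First row:
  (19 - 23.6847)·v_x + (6)·v_y = 0, i.e. (-4.6847)·v_x + (6)·v_y = 0,
  so v ∝ (b, λ_1 - a) = (6, 4.6847) = u.
  ||u|| = √((6)² + (4.6847)²) = √(57.946) ≈ 7.6122,
  v_1 = u/||u|| ≈ (0.7882, 0.6154) (||v_1|| = 1).

λ_1 = 23.6847,  λ_2 = 11.3153;  v_1 ≈ (0.7882, 0.6154)


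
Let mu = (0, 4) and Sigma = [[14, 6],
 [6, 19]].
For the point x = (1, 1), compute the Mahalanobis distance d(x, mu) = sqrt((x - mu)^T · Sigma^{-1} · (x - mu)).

Step 1 — centre the observation: (x - mu) = (1, -3).

Step 2 — invert Sigma. det(Sigma) = 14·19 - (6)² = 230.
  Sigma^{-1} = (1/det) · [[d, -b], [-b, a]] = [[0.0826, -0.0261],
 [-0.0261, 0.0609]].

Step 3 — form the quadratic (x - mu)^T · Sigma^{-1} · (x - mu):
  Sigma^{-1} · (x - mu) = (0.1609, -0.2087).
  (x - mu)^T · [Sigma^{-1} · (x - mu)] = (1)·(0.1609) + (-3)·(-0.2087) = 0.787.

Step 4 — take square root: d = √(0.787) ≈ 0.8871.

d(x, mu) = √(0.787) ≈ 0.8871


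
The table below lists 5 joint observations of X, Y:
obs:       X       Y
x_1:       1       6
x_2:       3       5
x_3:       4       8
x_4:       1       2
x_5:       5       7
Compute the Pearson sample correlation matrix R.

Step 1 — column means:
  mean(X) = (1 + 3 + 4 + 1 + 5) / 5 = 14/5 = 2.8
  mean(Y) = (6 + 5 + 8 + 2 + 7) / 5 = 28/5 = 5.6

Step 2 — sample variances and covariances s[i,j] = (1/(n-1)) · Σ_k (x_{k,i} - mean_i) · (x_{k,j} - mean_j), with n-1 = 4:
  s[X,X] = ((-1.8)·(-1.8) + (0.2)·(0.2) + (1.2)·(1.2) + (-1.8)·(-1.8) + (2.2)·(2.2)) / 4 = 12.8/4 = 3.2
  s[X,Y] = ((-1.8)·(0.4) + (0.2)·(-0.6) + (1.2)·(2.4) + (-1.8)·(-3.6) + (2.2)·(1.4)) / 4 = 11.6/4 = 2.9
  s[Y,Y] = ((0.4)·(0.4) + (-0.6)·(-0.6) + (2.4)·(2.4) + (-3.6)·(-3.6) + (1.4)·(1.4)) / 4 = 21.2/4 = 5.3
  Sample standard deviations s_i = √(s[i,i]):
  s(X) = √(3.2) = 1.7889
  s(Y) = √(5.3) = 2.3022

Step 3 — r_{ij} = s_{ij} / (s_i · s_j):
  r[X,X] = 1 (diagonal).
  r[X,Y] = 2.9 / (1.7889 · 2.3022) = 2.9 / 4.1183 = 0.7042
  r[Y,Y] = 1 (diagonal).

R is symmetric with unit diagonal. Assembling:

R = [[1, 0.7042],
 [0.7042, 1]]


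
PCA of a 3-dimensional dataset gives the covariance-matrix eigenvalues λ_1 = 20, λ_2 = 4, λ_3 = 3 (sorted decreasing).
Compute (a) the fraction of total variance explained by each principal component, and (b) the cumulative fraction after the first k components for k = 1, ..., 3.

Step 1 — total variance = trace(Sigma) = Σ λ_i = 20 + 4 + 3 = 27.

Step 2 — fraction explained by component i = λ_i / Σ λ:
  PC1: 20/27 = 0.7407
  PC2: 4/27 = 0.1481
  PC3: 3/27 = 0.1111

Step 3 — cumulative fraction after k components = (λ_1 + ... + λ_k) / Σ λ:
  k = 1: 20/27 = 0.7407
  k = 2: (20 + 4)/27 = 24/27 = 0.8889
  k = 3: (20 + 4 + 3)/27 = 27/27 = 1

Summary (fraction, with percent):

explained: PC1 0.7407 (74.07%), PC2 0.1481 (14.81%), PC3 0.1111 (11.11%);  cumulative: 0.7407, 0.8889, 1


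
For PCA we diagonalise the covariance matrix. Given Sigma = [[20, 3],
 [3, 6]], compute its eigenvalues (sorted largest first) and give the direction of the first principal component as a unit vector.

Step 1 — characteristic polynomial of 2×2 Sigma:
  det(Sigma - λI) = λ² - trace · λ + det = 0.
  trace = 20 + 6 = 26, det = 20·6 - (3)² = 111.
Step 2 — discriminant:
  Δ = trace² - 4·det = 676 - 444 = 232.
Step 3 — eigenvalues:
  λ = (trace ± √Δ)/2 = (26 ± 15.2315)/2,
  λ_1 = 20.6158,  λ_2 = 5.3842.

Step 4 — unit eigenvector for λ_1: solve (Sigma - λ_1 I)v = 0. First row:
  (20 - 20.6158)·v_x + (3)·v_y = 0, i.e. (-0.6158)·v_x + (3)·v_y = 0,
  so v ∝ (b, λ_1 - a) = (3, 0.6158) = u.
  ||u|| = √((3)² + (0.6158)²) = √(9.3792) ≈ 3.0625,
  v_1 = u/||u|| ≈ (0.9796, 0.2011) (||v_1|| = 1).

λ_1 = 20.6158,  λ_2 = 5.3842;  v_1 ≈ (0.9796, 0.2011)


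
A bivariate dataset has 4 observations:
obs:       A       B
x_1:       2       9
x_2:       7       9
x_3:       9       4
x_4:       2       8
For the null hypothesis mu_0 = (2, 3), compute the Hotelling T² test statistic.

Step 1 — sample mean vector:
  mean(A) = (2 + 7 + 9 + 2) / 4 = 20/4 = 5
  mean(B) = (9 + 9 + 4 + 8) / 4 = 30/4 = 7.5
  x̄ = (5, 7.5),  deviation x̄ - mu_0 = (5, 7.5) - (2, 3) = (3, 4.5).

Step 2 — sample covariance matrix, S[i,j] = (1/(n-1)) · Σ_k (x_{k,i} - mean_i) · (x_{k,j} - mean_j), divisor n-1 = 3:
  S[A,A] = ((-3)·(-3) + (2)·(2) + (4)·(4) + (-3)·(-3)) / 3 = 38/3 = 12.6667
  S[A,B] = ((-3)·(1.5) + (2)·(1.5) + (4)·(-3.5) + (-3)·(0.5)) / 3 = -17/3 = -5.6667
  S[B,B] = ((1.5)·(1.5) + (1.5)·(1.5) + (-3.5)·(-3.5) + (0.5)·(0.5)) / 3 = 17/3 = 5.6667
  S = [[12.6667, -5.6667],
 [-5.6667, 5.6667]].

Step 3 — invert S. det(S) = 12.6667·5.6667 - (-5.6667)² = 39.6667.
  S^{-1} = (1/det) · [[d, -b], [-b, a]] = [[0.1429, 0.1429],
 [0.1429, 0.3193]].

Step 4 — quadratic form (x̄ - mu_0)^T · S^{-1} · (x̄ - mu_0):
  S^{-1} · (x̄ - mu_0) = (1.0714, 1.8655),
  (x̄ - mu_0)^T · [...] = (3)·(1.0714) + (4.5)·(1.8655) = 11.6092.

Step 5 — scale by n: T² = 4 · 11.6092 = 46.437.

T² ≈ 46.437


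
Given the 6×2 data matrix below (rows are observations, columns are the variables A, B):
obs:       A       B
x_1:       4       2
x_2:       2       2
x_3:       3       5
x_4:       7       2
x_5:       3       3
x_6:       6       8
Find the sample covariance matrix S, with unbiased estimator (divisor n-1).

Step 1 — column means:
  mean(A) = (4 + 2 + 3 + 7 + 3 + 6) / 6 = 25/6 = 4.1667
  mean(B) = (2 + 2 + 5 + 2 + 3 + 8) / 6 = 22/6 = 3.6667

Step 2 — sample covariance S[i,j] = (1/(n-1)) · Σ_k (x_{k,i} - mean_i) · (x_{k,j} - mean_j), with n-1 = 5.
  S[A,A] = ((-0.1667)·(-0.1667) + (-2.1667)·(-2.1667) + (-1.1667)·(-1.1667) + (2.8333)·(2.8333) + (-1.1667)·(-1.1667) + (1.8333)·(1.8333)) / 5 = 18.8333/5 = 3.7667
  S[A,B] = ((-0.1667)·(-1.6667) + (-2.1667)·(-1.6667) + (-1.1667)·(1.3333) + (2.8333)·(-1.6667) + (-1.1667)·(-0.6667) + (1.8333)·(4.3333)) / 5 = 6.3333/5 = 1.2667
  S[B,B] = ((-1.6667)·(-1.6667) + (-1.6667)·(-1.6667) + (1.3333)·(1.3333) + (-1.6667)·(-1.6667) + (-0.6667)·(-0.6667) + (4.3333)·(4.3333)) / 5 = 29.3333/5 = 5.8667

S is symmetric (S[j,i] = S[i,j]). Assembling:

S = [[3.7667, 1.2667],
 [1.2667, 5.8667]]


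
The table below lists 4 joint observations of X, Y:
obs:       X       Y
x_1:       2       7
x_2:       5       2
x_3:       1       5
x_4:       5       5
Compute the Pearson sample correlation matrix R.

Step 1 — column means:
  mean(X) = (2 + 5 + 1 + 5) / 4 = 13/4 = 3.25
  mean(Y) = (7 + 2 + 5 + 5) / 4 = 19/4 = 4.75

Step 2 — sample variances and covariances s[i,j] = (1/(n-1)) · Σ_k (x_{k,i} - mean_i) · (x_{k,j} - mean_j), with n-1 = 3:
  s[X,X] = ((-1.25)·(-1.25) + (1.75)·(1.75) + (-2.25)·(-2.25) + (1.75)·(1.75)) / 3 = 12.75/3 = 4.25
  s[X,Y] = ((-1.25)·(2.25) + (1.75)·(-2.75) + (-2.25)·(0.25) + (1.75)·(0.25)) / 3 = -7.75/3 = -2.5833
  s[Y,Y] = ((2.25)·(2.25) + (-2.75)·(-2.75) + (0.25)·(0.25) + (0.25)·(0.25)) / 3 = 12.75/3 = 4.25
  Sample standard deviations s_i = √(s[i,i]):
  s(X) = √(4.25) = 2.0616
  s(Y) = √(4.25) = 2.0616

Step 3 — r_{ij} = s_{ij} / (s_i · s_j):
  r[X,X] = 1 (diagonal).
  r[X,Y] = -2.5833 / (2.0616 · 2.0616) = -2.5833 / 4.25 = -0.6078
  r[Y,Y] = 1 (diagonal).

R is symmetric with unit diagonal. Assembling:

R = [[1, -0.6078],
 [-0.6078, 1]]


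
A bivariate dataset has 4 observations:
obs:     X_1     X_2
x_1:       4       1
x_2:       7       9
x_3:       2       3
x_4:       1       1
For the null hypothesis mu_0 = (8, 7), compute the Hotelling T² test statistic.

Step 1 — sample mean vector:
  mean(X_1) = (4 + 7 + 2 + 1) / 4 = 14/4 = 3.5
  mean(X_2) = (1 + 9 + 3 + 1) / 4 = 14/4 = 3.5
  x̄ = (3.5, 3.5),  deviation x̄ - mu_0 = (3.5, 3.5) - (8, 7) = (-4.5, -3.5).

Step 2 — sample covariance matrix, S[i,j] = (1/(n-1)) · Σ_k (x_{k,i} - mean_i) · (x_{k,j} - mean_j), divisor n-1 = 3:
  S[X_1,X_1] = ((0.5)·(0.5) + (3.5)·(3.5) + (-1.5)·(-1.5) + (-2.5)·(-2.5)) / 3 = 21/3 = 7
  S[X_1,X_2] = ((0.5)·(-2.5) + (3.5)·(5.5) + (-1.5)·(-0.5) + (-2.5)·(-2.5)) / 3 = 25/3 = 8.3333
  S[X_2,X_2] = ((-2.5)·(-2.5) + (5.5)·(5.5) + (-0.5)·(-0.5) + (-2.5)·(-2.5)) / 3 = 43/3 = 14.3333
  S = [[7, 8.3333],
 [8.3333, 14.3333]].

Step 3 — invert S. det(S) = 7·14.3333 - (8.3333)² = 30.8889.
  S^{-1} = (1/det) · [[d, -b], [-b, a]] = [[0.464, -0.2698],
 [-0.2698, 0.2266]].

Step 4 — quadratic form (x̄ - mu_0)^T · S^{-1} · (x̄ - mu_0):
  S^{-1} · (x̄ - mu_0) = (-1.1439, 0.4209),
  (x̄ - mu_0)^T · [...] = (-4.5)·(-1.1439) + (-3.5)·(0.4209) = 3.6745.

Step 5 — scale by n: T² = 4 · 3.6745 = 14.6978.

T² ≈ 14.6978


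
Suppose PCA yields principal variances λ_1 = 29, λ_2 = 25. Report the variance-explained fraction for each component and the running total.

Step 1 — total variance = trace(Sigma) = Σ λ_i = 29 + 25 = 54.

Step 2 — fraction explained by component i = λ_i / Σ λ:
  PC1: 29/54 = 0.537
  PC2: 25/54 = 0.463

Step 3 — cumulative fraction after k components = (λ_1 + ... + λ_k) / Σ λ:
  k = 1: 29/54 = 0.537
  k = 2: (29 + 25)/54 = 54/54 = 1

Summary (fraction, with percent):

explained: PC1 0.537 (53.7%), PC2 0.463 (46.3%);  cumulative: 0.537, 1


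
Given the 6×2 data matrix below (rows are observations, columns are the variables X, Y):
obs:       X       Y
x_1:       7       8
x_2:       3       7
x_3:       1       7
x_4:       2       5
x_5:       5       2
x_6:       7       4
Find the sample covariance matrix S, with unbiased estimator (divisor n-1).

Step 1 — column means:
  mean(X) = (7 + 3 + 1 + 2 + 5 + 7) / 6 = 25/6 = 4.1667
  mean(Y) = (8 + 7 + 7 + 5 + 2 + 4) / 6 = 33/6 = 5.5

Step 2 — sample covariance S[i,j] = (1/(n-1)) · Σ_k (x_{k,i} - mean_i) · (x_{k,j} - mean_j), with n-1 = 5.
  S[X,X] = ((2.8333)·(2.8333) + (-1.1667)·(-1.1667) + (-3.1667)·(-3.1667) + (-2.1667)·(-2.1667) + (0.8333)·(0.8333) + (2.8333)·(2.8333)) / 5 = 32.8333/5 = 6.5667
  S[X,Y] = ((2.8333)·(2.5) + (-1.1667)·(1.5) + (-3.1667)·(1.5) + (-2.1667)·(-0.5) + (0.8333)·(-3.5) + (2.8333)·(-1.5)) / 5 = -5.5/5 = -1.1
  S[Y,Y] = ((2.5)·(2.5) + (1.5)·(1.5) + (1.5)·(1.5) + (-0.5)·(-0.5) + (-3.5)·(-3.5) + (-1.5)·(-1.5)) / 5 = 25.5/5 = 5.1

S is symmetric (S[j,i] = S[i,j]). Assembling:

S = [[6.5667, -1.1],
 [-1.1, 5.1]]


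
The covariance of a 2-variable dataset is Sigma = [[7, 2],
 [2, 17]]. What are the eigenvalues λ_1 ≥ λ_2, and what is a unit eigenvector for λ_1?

Step 1 — characteristic polynomial of 2×2 Sigma:
  det(Sigma - λI) = λ² - trace · λ + det = 0.
  trace = 7 + 17 = 24, det = 7·17 - (2)² = 115.
Step 2 — discriminant:
  Δ = trace² - 4·det = 576 - 460 = 116.
Step 3 — eigenvalues:
  λ = (trace ± √Δ)/2 = (24 ± 10.7703)/2,
  λ_1 = 17.3852,  λ_2 = 6.6148.

Step 4 — unit eigenvector for λ_1: solve (Sigma - λ_1 I)v = 0. First row:
  (7 - 17.3852)·v_x + (2)·v_y = 0, i.e. (-10.3852)·v_x + (2)·v_y = 0,
  so v ∝ (b, λ_1 - a) = (2, 10.3852) = u.
  ||u|| = √((2)² + (10.3852)²) = √(111.8516) ≈ 10.576,
  v_1 = u/||u|| ≈ (0.1891, 0.982) (||v_1|| = 1).

λ_1 = 17.3852,  λ_2 = 6.6148;  v_1 ≈ (0.1891, 0.982)


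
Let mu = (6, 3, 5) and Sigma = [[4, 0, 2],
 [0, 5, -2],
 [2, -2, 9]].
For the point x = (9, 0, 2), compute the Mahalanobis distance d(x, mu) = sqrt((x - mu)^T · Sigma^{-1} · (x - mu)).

Step 1 — centre the observation: (x - mu) = (3, -3, -3).

Step 2 — invert Sigma (cofactor / det for 3×3, or solve directly):
  Sigma^{-1} = [[0.2847, -0.0278, -0.0694],
 [-0.0278, 0.2222, 0.0556],
 [-0.0694, 0.0556, 0.1389]].

Step 3 — form the quadratic (x - mu)^T · Sigma^{-1} · (x - mu):
  Sigma^{-1} · (x - mu) = (1.1458, -0.9167, -0.7917).
  (x - mu)^T · [Sigma^{-1} · (x - mu)] = (3)·(1.1458) + (-3)·(-0.9167) + (-3)·(-0.7917) = 8.5625.

Step 4 — take square root: d = √(8.5625) ≈ 2.9262.

d(x, mu) = √(8.5625) ≈ 2.9262


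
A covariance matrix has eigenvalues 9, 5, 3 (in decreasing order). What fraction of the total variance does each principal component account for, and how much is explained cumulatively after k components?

Step 1 — total variance = trace(Sigma) = Σ λ_i = 9 + 5 + 3 = 17.

Step 2 — fraction explained by component i = λ_i / Σ λ:
  PC1: 9/17 = 0.5294
  PC2: 5/17 = 0.2941
  PC3: 3/17 = 0.1765

Step 3 — cumulative fraction after k components = (λ_1 + ... + λ_k) / Σ λ:
  k = 1: 9/17 = 0.5294
  k = 2: (9 + 5)/17 = 14/17 = 0.8235
  k = 3: (9 + 5 + 3)/17 = 17/17 = 1

Summary (fraction, with percent):

explained: PC1 0.5294 (52.94%), PC2 0.2941 (29.41%), PC3 0.1765 (17.65%);  cumulative: 0.5294, 0.8235, 1


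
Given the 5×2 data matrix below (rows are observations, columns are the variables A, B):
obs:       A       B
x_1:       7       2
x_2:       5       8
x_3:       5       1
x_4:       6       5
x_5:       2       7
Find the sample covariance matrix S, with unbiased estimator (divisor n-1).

Step 1 — column means:
  mean(A) = (7 + 5 + 5 + 6 + 2) / 5 = 25/5 = 5
  mean(B) = (2 + 8 + 1 + 5 + 7) / 5 = 23/5 = 4.6

Step 2 — sample covariance S[i,j] = (1/(n-1)) · Σ_k (x_{k,i} - mean_i) · (x_{k,j} - mean_j), with n-1 = 4.
  S[A,A] = ((2)·(2) + (0)·(0) + (0)·(0) + (1)·(1) + (-3)·(-3)) / 4 = 14/4 = 3.5
  S[A,B] = ((2)·(-2.6) + (0)·(3.4) + (0)·(-3.6) + (1)·(0.4) + (-3)·(2.4)) / 4 = -12/4 = -3
  S[B,B] = ((-2.6)·(-2.6) + (3.4)·(3.4) + (-3.6)·(-3.6) + (0.4)·(0.4) + (2.4)·(2.4)) / 4 = 37.2/4 = 9.3

S is symmetric (S[j,i] = S[i,j]). Assembling:

S = [[3.5, -3],
 [-3, 9.3]]


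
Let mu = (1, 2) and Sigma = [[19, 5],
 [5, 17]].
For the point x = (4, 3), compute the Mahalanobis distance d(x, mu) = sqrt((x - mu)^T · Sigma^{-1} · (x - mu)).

Step 1 — centre the observation: (x - mu) = (3, 1).

Step 2 — invert Sigma. det(Sigma) = 19·17 - (5)² = 298.
  Sigma^{-1} = (1/det) · [[d, -b], [-b, a]] = [[0.057, -0.0168],
 [-0.0168, 0.0638]].

Step 3 — form the quadratic (x - mu)^T · Sigma^{-1} · (x - mu):
  Sigma^{-1} · (x - mu) = (0.1544, 0.0134).
  (x - mu)^T · [Sigma^{-1} · (x - mu)] = (3)·(0.1544) + (1)·(0.0134) = 0.4765.

Step 4 — take square root: d = √(0.4765) ≈ 0.6903.

d(x, mu) = √(0.4765) ≈ 0.6903


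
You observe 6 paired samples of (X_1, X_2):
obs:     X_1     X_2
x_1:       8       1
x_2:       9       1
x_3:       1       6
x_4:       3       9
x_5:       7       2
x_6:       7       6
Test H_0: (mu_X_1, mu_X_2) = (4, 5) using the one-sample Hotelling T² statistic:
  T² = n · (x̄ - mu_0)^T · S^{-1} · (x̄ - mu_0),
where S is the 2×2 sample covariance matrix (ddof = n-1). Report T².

Step 1 — sample mean vector:
  mean(X_1) = (8 + 9 + 1 + 3 + 7 + 7) / 6 = 35/6 = 5.8333
  mean(X_2) = (1 + 1 + 6 + 9 + 2 + 6) / 6 = 25/6 = 4.1667
  x̄ = (5.8333, 4.1667),  deviation x̄ - mu_0 = (5.8333, 4.1667) - (4, 5) = (1.8333, -0.8333).

Step 2 — sample covariance matrix, S[i,j] = (1/(n-1)) · Σ_k (x_{k,i} - mean_i) · (x_{k,j} - mean_j), divisor n-1 = 5:
  S[X_1,X_1] = ((2.1667)·(2.1667) + (3.1667)·(3.1667) + (-4.8333)·(-4.8333) + (-2.8333)·(-2.8333) + (1.1667)·(1.1667) + (1.1667)·(1.1667)) / 5 = 48.8333/5 = 9.7667
  S[X_1,X_2] = ((2.1667)·(-3.1667) + (3.1667)·(-3.1667) + (-4.8333)·(1.8333) + (-2.8333)·(4.8333) + (1.1667)·(-2.1667) + (1.1667)·(1.8333)) / 5 = -39.8333/5 = -7.9667
  S[X_2,X_2] = ((-3.1667)·(-3.1667) + (-3.1667)·(-3.1667) + (1.8333)·(1.8333) + (4.8333)·(4.8333) + (-2.1667)·(-2.1667) + (1.8333)·(1.8333)) / 5 = 54.8333/5 = 10.9667
  S = [[9.7667, -7.9667],
 [-7.9667, 10.9667]].

Step 3 — invert S. det(S) = 9.7667·10.9667 - (-7.9667)² = 43.64.
  S^{-1} = (1/det) · [[d, -b], [-b, a]] = [[0.2513, 0.1826],
 [0.1826, 0.2238]].

Step 4 — quadratic form (x̄ - mu_0)^T · S^{-1} · (x̄ - mu_0):
  S^{-1} · (x̄ - mu_0) = (0.3086, 0.1482),
  (x̄ - mu_0)^T · [...] = (1.8333)·(0.3086) + (-0.8333)·(0.1482) = 0.4423.

Step 5 — scale by n: T² = 6 · 0.4423 = 2.6535.

T² ≈ 2.6535


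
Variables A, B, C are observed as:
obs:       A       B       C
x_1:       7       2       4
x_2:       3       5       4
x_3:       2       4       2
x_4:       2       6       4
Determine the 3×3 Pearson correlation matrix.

Step 1 — column means:
  mean(A) = (7 + 3 + 2 + 2) / 4 = 14/4 = 3.5
  mean(B) = (2 + 5 + 4 + 6) / 4 = 17/4 = 4.25
  mean(C) = (4 + 4 + 2 + 4) / 4 = 14/4 = 3.5

Step 2 — sample variances and covariances s[i,j] = (1/(n-1)) · Σ_k (x_{k,i} - mean_i) · (x_{k,j} - mean_j), with n-1 = 3:
  s[A,A] = ((3.5)·(3.5) + (-0.5)·(-0.5) + (-1.5)·(-1.5) + (-1.5)·(-1.5)) / 3 = 17/3 = 5.6667
  s[A,B] = ((3.5)·(-2.25) + (-0.5)·(0.75) + (-1.5)·(-0.25) + (-1.5)·(1.75)) / 3 = -10.5/3 = -3.5
  s[A,C] = ((3.5)·(0.5) + (-0.5)·(0.5) + (-1.5)·(-1.5) + (-1.5)·(0.5)) / 3 = 3/3 = 1
  s[B,B] = ((-2.25)·(-2.25) + (0.75)·(0.75) + (-0.25)·(-0.25) + (1.75)·(1.75)) / 3 = 8.75/3 = 2.9167
  s[B,C] = ((-2.25)·(0.5) + (0.75)·(0.5) + (-0.25)·(-1.5) + (1.75)·(0.5)) / 3 = 0.5/3 = 0.1667
  s[C,C] = ((0.5)·(0.5) + (0.5)·(0.5) + (-1.5)·(-1.5) + (0.5)·(0.5)) / 3 = 3/3 = 1
  Sample standard deviations s_i = √(s[i,i]):
  s(A) = √(5.6667) = 2.3805
  s(B) = √(2.9167) = 1.7078
  s(C) = √(1) = 1

Step 3 — r_{ij} = s_{ij} / (s_i · s_j):
  r[A,A] = 1 (diagonal).
  r[A,B] = -3.5 / (2.3805 · 1.7078) = -3.5 / 4.0654 = -0.8609
  r[A,C] = 1 / (2.3805 · 1) = 1 / 2.3805 = 0.4201
  r[B,B] = 1 (diagonal).
  r[B,C] = 0.1667 / (1.7078 · 1) = 0.1667 / 1.7078 = 0.0976
  r[C,C] = 1 (diagonal).

R is symmetric with unit diagonal. Assembling:

R = [[1, -0.8609, 0.4201],
 [-0.8609, 1, 0.0976],
 [0.4201, 0.0976, 1]]


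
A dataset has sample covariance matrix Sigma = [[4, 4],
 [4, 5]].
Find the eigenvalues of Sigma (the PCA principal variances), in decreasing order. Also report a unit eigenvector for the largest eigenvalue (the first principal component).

Step 1 — characteristic polynomial of 2×2 Sigma:
  det(Sigma - λI) = λ² - trace · λ + det = 0.
  trace = 4 + 5 = 9, det = 4·5 - (4)² = 4.
Step 2 — discriminant:
  Δ = trace² - 4·det = 81 - 16 = 65.
Step 3 — eigenvalues:
  λ = (trace ± √Δ)/2 = (9 ± 8.0623)/2,
  λ_1 = 8.5311,  λ_2 = 0.4689.

Step 4 — unit eigenvector for λ_1: solve (Sigma - λ_1 I)v = 0. First row:
  (4 - 8.5311)·v_x + (4)·v_y = 0, i.e. (-4.5311)·v_x + (4)·v_y = 0,
  so v ∝ (b, λ_1 - a) = (4, 4.5311) = u.
  ||u|| = √((4)² + (4.5311)²) = √(36.5311) ≈ 6.0441,
  v_1 = u/||u|| ≈ (0.6618, 0.7497) (||v_1|| = 1).

λ_1 = 8.5311,  λ_2 = 0.4689;  v_1 ≈ (0.6618, 0.7497)


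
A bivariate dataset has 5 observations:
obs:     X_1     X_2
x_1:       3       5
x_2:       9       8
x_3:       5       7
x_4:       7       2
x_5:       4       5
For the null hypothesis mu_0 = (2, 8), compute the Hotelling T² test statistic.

Step 1 — sample mean vector:
  mean(X_1) = (3 + 9 + 5 + 7 + 4) / 5 = 28/5 = 5.6
  mean(X_2) = (5 + 8 + 7 + 2 + 5) / 5 = 27/5 = 5.4
  x̄ = (5.6, 5.4),  deviation x̄ - mu_0 = (5.6, 5.4) - (2, 8) = (3.6, -2.6).

Step 2 — sample covariance matrix, S[i,j] = (1/(n-1)) · Σ_k (x_{k,i} - mean_i) · (x_{k,j} - mean_j), divisor n-1 = 4:
  S[X_1,X_1] = ((-2.6)·(-2.6) + (3.4)·(3.4) + (-0.6)·(-0.6) + (1.4)·(1.4) + (-1.6)·(-1.6)) / 4 = 23.2/4 = 5.8
  S[X_1,X_2] = ((-2.6)·(-0.4) + (3.4)·(2.6) + (-0.6)·(1.6) + (1.4)·(-3.4) + (-1.6)·(-0.4)) / 4 = 4.8/4 = 1.2
  S[X_2,X_2] = ((-0.4)·(-0.4) + (2.6)·(2.6) + (1.6)·(1.6) + (-3.4)·(-3.4) + (-0.4)·(-0.4)) / 4 = 21.2/4 = 5.3
  S = [[5.8, 1.2],
 [1.2, 5.3]].

Step 3 — invert S. det(S) = 5.8·5.3 - (1.2)² = 29.3.
  S^{-1} = (1/det) · [[d, -b], [-b, a]] = [[0.1809, -0.041],
 [-0.041, 0.198]].

Step 4 — quadratic form (x̄ - mu_0)^T · S^{-1} · (x̄ - mu_0):
  S^{-1} · (x̄ - mu_0) = (0.7577, -0.6621),
  (x̄ - mu_0)^T · [...] = (3.6)·(0.7577) + (-2.6)·(-0.6621) = 4.4491.

Step 5 — scale by n: T² = 5 · 4.4491 = 22.2457.

T² ≈ 22.2457


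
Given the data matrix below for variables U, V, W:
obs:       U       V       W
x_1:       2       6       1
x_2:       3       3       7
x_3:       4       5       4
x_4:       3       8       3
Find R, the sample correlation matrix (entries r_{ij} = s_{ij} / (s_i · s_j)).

Step 1 — column means:
  mean(U) = (2 + 3 + 4 + 3) / 4 = 12/4 = 3
  mean(V) = (6 + 3 + 5 + 8) / 4 = 22/4 = 5.5
  mean(W) = (1 + 7 + 4 + 3) / 4 = 15/4 = 3.75

Step 2 — sample variances and covariances s[i,j] = (1/(n-1)) · Σ_k (x_{k,i} - mean_i) · (x_{k,j} - mean_j), with n-1 = 3:
  s[U,U] = ((-1)·(-1) + (0)·(0) + (1)·(1) + (0)·(0)) / 3 = 2/3 = 0.6667
  s[U,V] = ((-1)·(0.5) + (0)·(-2.5) + (1)·(-0.5) + (0)·(2.5)) / 3 = -1/3 = -0.3333
  s[U,W] = ((-1)·(-2.75) + (0)·(3.25) + (1)·(0.25) + (0)·(-0.75)) / 3 = 3/3 = 1
  s[V,V] = ((0.5)·(0.5) + (-2.5)·(-2.5) + (-0.5)·(-0.5) + (2.5)·(2.5)) / 3 = 13/3 = 4.3333
  s[V,W] = ((0.5)·(-2.75) + (-2.5)·(3.25) + (-0.5)·(0.25) + (2.5)·(-0.75)) / 3 = -11.5/3 = -3.8333
  s[W,W] = ((-2.75)·(-2.75) + (3.25)·(3.25) + (0.25)·(0.25) + (-0.75)·(-0.75)) / 3 = 18.75/3 = 6.25
  Sample standard deviations s_i = √(s[i,i]):
  s(U) = √(0.6667) = 0.8165
  s(V) = √(4.3333) = 2.0817
  s(W) = √(6.25) = 2.5

Step 3 — r_{ij} = s_{ij} / (s_i · s_j):
  r[U,U] = 1 (diagonal).
  r[U,V] = -0.3333 / (0.8165 · 2.0817) = -0.3333 / 1.6997 = -0.1961
  r[U,W] = 1 / (0.8165 · 2.5) = 1 / 2.0412 = 0.4899
  r[V,V] = 1 (diagonal).
  r[V,W] = -3.8333 / (2.0817 · 2.5) = -3.8333 / 5.2042 = -0.7366
  r[W,W] = 1 (diagonal).

R is symmetric with unit diagonal. Assembling:

R = [[1, -0.1961, 0.4899],
 [-0.1961, 1, -0.7366],
 [0.4899, -0.7366, 1]]


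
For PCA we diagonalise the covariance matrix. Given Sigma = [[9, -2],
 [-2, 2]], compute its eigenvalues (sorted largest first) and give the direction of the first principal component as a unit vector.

Step 1 — characteristic polynomial of 2×2 Sigma:
  det(Sigma - λI) = λ² - trace · λ + det = 0.
  trace = 9 + 2 = 11, det = 9·2 - (-2)² = 14.
Step 2 — discriminant:
  Δ = trace² - 4·det = 121 - 56 = 65.
Step 3 — eigenvalues:
  λ = (trace ± √Δ)/2 = (11 ± 8.0623)/2,
  λ_1 = 9.5311,  λ_2 = 1.4689.

Step 4 — unit eigenvector for λ_1: solve (Sigma - λ_1 I)v = 0. First row:
  (9 - 9.5311)·v_x + (-2)·v_y = 0, i.e. (-0.5311)·v_x + (-2)·v_y = 0,
  so v ∝ (b, λ_1 - a) = (-2, 0.5311); multiply by -1 so the first entry is positive: u = (2, -0.5311).
  ||u|| = √((2)² + (-0.5311)²) = √(4.2821) ≈ 2.0693,
  v_1 = u/||u|| ≈ (0.9665, -0.2567) (||v_1|| = 1).

λ_1 = 9.5311,  λ_2 = 1.4689;  v_1 ≈ (0.9665, -0.2567)


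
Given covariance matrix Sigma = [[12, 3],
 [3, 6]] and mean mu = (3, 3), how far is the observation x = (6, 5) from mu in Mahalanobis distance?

Step 1 — centre the observation: (x - mu) = (3, 2).

Step 2 — invert Sigma. det(Sigma) = 12·6 - (3)² = 63.
  Sigma^{-1} = (1/det) · [[d, -b], [-b, a]] = [[0.0952, -0.0476],
 [-0.0476, 0.1905]].

Step 3 — form the quadratic (x - mu)^T · Sigma^{-1} · (x - mu):
  Sigma^{-1} · (x - mu) = (0.1905, 0.2381).
  (x - mu)^T · [Sigma^{-1} · (x - mu)] = (3)·(0.1905) + (2)·(0.2381) = 1.0476.

Step 4 — take square root: d = √(1.0476) ≈ 1.0235.

d(x, mu) = √(1.0476) ≈ 1.0235


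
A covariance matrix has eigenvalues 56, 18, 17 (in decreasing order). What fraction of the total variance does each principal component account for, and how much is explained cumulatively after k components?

Step 1 — total variance = trace(Sigma) = Σ λ_i = 56 + 18 + 17 = 91.

Step 2 — fraction explained by component i = λ_i / Σ λ:
  PC1: 56/91 = 0.6154
  PC2: 18/91 = 0.1978
  PC3: 17/91 = 0.1868

Step 3 — cumulative fraction after k components = (λ_1 + ... + λ_k) / Σ λ:
  k = 1: 56/91 = 0.6154
  k = 2: (56 + 18)/91 = 74/91 = 0.8132
  k = 3: (56 + 18 + 17)/91 = 91/91 = 1

Summary (fraction, with percent):

explained: PC1 0.6154 (61.54%), PC2 0.1978 (19.78%), PC3 0.1868 (18.68%);  cumulative: 0.6154, 0.8132, 1


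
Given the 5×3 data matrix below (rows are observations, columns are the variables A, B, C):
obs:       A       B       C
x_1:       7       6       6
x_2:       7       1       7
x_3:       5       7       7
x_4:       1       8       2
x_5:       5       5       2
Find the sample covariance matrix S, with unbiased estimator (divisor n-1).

Step 1 — column means:
  mean(A) = (7 + 7 + 5 + 1 + 5) / 5 = 25/5 = 5
  mean(B) = (6 + 1 + 7 + 8 + 5) / 5 = 27/5 = 5.4
  mean(C) = (6 + 7 + 7 + 2 + 2) / 5 = 24/5 = 4.8

Step 2 — sample covariance S[i,j] = (1/(n-1)) · Σ_k (x_{k,i} - mean_i) · (x_{k,j} - mean_j), with n-1 = 4.
  S[A,A] = ((2)·(2) + (2)·(2) + (0)·(0) + (-4)·(-4) + (0)·(0)) / 4 = 24/4 = 6
  S[A,B] = ((2)·(0.6) + (2)·(-4.4) + (0)·(1.6) + (-4)·(2.6) + (0)·(-0.4)) / 4 = -18/4 = -4.5
  S[A,C] = ((2)·(1.2) + (2)·(2.2) + (0)·(2.2) + (-4)·(-2.8) + (0)·(-2.8)) / 4 = 18/4 = 4.5
  S[B,B] = ((0.6)·(0.6) + (-4.4)·(-4.4) + (1.6)·(1.6) + (2.6)·(2.6) + (-0.4)·(-0.4)) / 4 = 29.2/4 = 7.3
  S[B,C] = ((0.6)·(1.2) + (-4.4)·(2.2) + (1.6)·(2.2) + (2.6)·(-2.8) + (-0.4)·(-2.8)) / 4 = -11.6/4 = -2.9
  S[C,C] = ((1.2)·(1.2) + (2.2)·(2.2) + (2.2)·(2.2) + (-2.8)·(-2.8) + (-2.8)·(-2.8)) / 4 = 26.8/4 = 6.7

S is symmetric (S[j,i] = S[i,j]). Assembling:

S = [[6, -4.5, 4.5],
 [-4.5, 7.3, -2.9],
 [4.5, -2.9, 6.7]]


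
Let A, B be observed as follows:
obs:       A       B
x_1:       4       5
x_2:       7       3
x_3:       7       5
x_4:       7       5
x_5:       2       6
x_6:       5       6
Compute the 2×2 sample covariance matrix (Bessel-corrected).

Step 1 — column means:
  mean(A) = (4 + 7 + 7 + 7 + 2 + 5) / 6 = 32/6 = 5.3333
  mean(B) = (5 + 3 + 5 + 5 + 6 + 6) / 6 = 30/6 = 5

Step 2 — sample covariance S[i,j] = (1/(n-1)) · Σ_k (x_{k,i} - mean_i) · (x_{k,j} - mean_j), with n-1 = 5.
  S[A,A] = ((-1.3333)·(-1.3333) + (1.6667)·(1.6667) + (1.6667)·(1.6667) + (1.6667)·(1.6667) + (-3.3333)·(-3.3333) + (-0.3333)·(-0.3333)) / 5 = 21.3333/5 = 4.2667
  S[A,B] = ((-1.3333)·(0) + (1.6667)·(-2) + (1.6667)·(0) + (1.6667)·(0) + (-3.3333)·(1) + (-0.3333)·(1)) / 5 = -7/5 = -1.4
  S[B,B] = ((0)·(0) + (-2)·(-2) + (0)·(0) + (0)·(0) + (1)·(1) + (1)·(1)) / 5 = 6/5 = 1.2

S is symmetric (S[j,i] = S[i,j]). Assembling:

S = [[4.2667, -1.4],
 [-1.4, 1.2]]


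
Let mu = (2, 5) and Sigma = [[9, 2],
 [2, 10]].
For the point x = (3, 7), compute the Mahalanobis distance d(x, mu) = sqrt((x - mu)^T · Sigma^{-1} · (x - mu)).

Step 1 — centre the observation: (x - mu) = (1, 2).

Step 2 — invert Sigma. det(Sigma) = 9·10 - (2)² = 86.
  Sigma^{-1} = (1/det) · [[d, -b], [-b, a]] = [[0.1163, -0.0233],
 [-0.0233, 0.1047]].

Step 3 — form the quadratic (x - mu)^T · Sigma^{-1} · (x - mu):
  Sigma^{-1} · (x - mu) = (0.0698, 0.186).
  (x - mu)^T · [Sigma^{-1} · (x - mu)] = (1)·(0.0698) + (2)·(0.186) = 0.4419.

Step 4 — take square root: d = √(0.4419) ≈ 0.6647.

d(x, mu) = √(0.4419) ≈ 0.6647


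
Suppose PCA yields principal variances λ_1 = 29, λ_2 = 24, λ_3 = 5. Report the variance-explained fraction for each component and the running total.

Step 1 — total variance = trace(Sigma) = Σ λ_i = 29 + 24 + 5 = 58.

Step 2 — fraction explained by component i = λ_i / Σ λ:
  PC1: 29/58 = 0.5
  PC2: 24/58 = 0.4138
  PC3: 5/58 = 0.0862

Step 3 — cumulative fraction after k components = (λ_1 + ... + λ_k) / Σ λ:
  k = 1: 29/58 = 0.5
  k = 2: (29 + 24)/58 = 53/58 = 0.9138
  k = 3: (29 + 24 + 5)/58 = 58/58 = 1

Summary (fraction, with percent):

explained: PC1 0.5 (50%), PC2 0.4138 (41.38%), PC3 0.0862 (8.62%);  cumulative: 0.5, 0.9138, 1


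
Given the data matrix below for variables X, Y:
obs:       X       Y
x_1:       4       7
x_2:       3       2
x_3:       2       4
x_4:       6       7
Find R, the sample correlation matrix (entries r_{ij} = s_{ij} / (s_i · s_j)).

Step 1 — column means:
  mean(X) = (4 + 3 + 2 + 6) / 4 = 15/4 = 3.75
  mean(Y) = (7 + 2 + 4 + 7) / 4 = 20/4 = 5

Step 2 — sample variances and covariances s[i,j] = (1/(n-1)) · Σ_k (x_{k,i} - mean_i) · (x_{k,j} - mean_j), with n-1 = 3:
  s[X,X] = ((0.25)·(0.25) + (-0.75)·(-0.75) + (-1.75)·(-1.75) + (2.25)·(2.25)) / 3 = 8.75/3 = 2.9167
  s[X,Y] = ((0.25)·(2) + (-0.75)·(-3) + (-1.75)·(-1) + (2.25)·(2)) / 3 = 9/3 = 3
  s[Y,Y] = ((2)·(2) + (-3)·(-3) + (-1)·(-1) + (2)·(2)) / 3 = 18/3 = 6
  Sample standard deviations s_i = √(s[i,i]):
  s(X) = √(2.9167) = 1.7078
  s(Y) = √(6) = 2.4495

Step 3 — r_{ij} = s_{ij} / (s_i · s_j):
  r[X,X] = 1 (diagonal).
  r[X,Y] = 3 / (1.7078 · 2.4495) = 3 / 4.1833 = 0.7171
  r[Y,Y] = 1 (diagonal).

R is symmetric with unit diagonal. Assembling:

R = [[1, 0.7171],
 [0.7171, 1]]


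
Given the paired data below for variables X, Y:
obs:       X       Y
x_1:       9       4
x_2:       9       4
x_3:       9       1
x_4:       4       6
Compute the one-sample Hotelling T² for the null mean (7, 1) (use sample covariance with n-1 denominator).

Step 1 — sample mean vector:
  mean(X) = (9 + 9 + 9 + 4) / 4 = 31/4 = 7.75
  mean(Y) = (4 + 4 + 1 + 6) / 4 = 15/4 = 3.75
  x̄ = (7.75, 3.75),  deviation x̄ - mu_0 = (7.75, 3.75) - (7, 1) = (0.75, 2.75).

Step 2 — sample covariance matrix, S[i,j] = (1/(n-1)) · Σ_k (x_{k,i} - mean_i) · (x_{k,j} - mean_j), divisor n-1 = 3:
  S[X,X] = ((1.25)·(1.25) + (1.25)·(1.25) + (1.25)·(1.25) + (-3.75)·(-3.75)) / 3 = 18.75/3 = 6.25
  S[X,Y] = ((1.25)·(0.25) + (1.25)·(0.25) + (1.25)·(-2.75) + (-3.75)·(2.25)) / 3 = -11.25/3 = -3.75
  S[Y,Y] = ((0.25)·(0.25) + (0.25)·(0.25) + (-2.75)·(-2.75) + (2.25)·(2.25)) / 3 = 12.75/3 = 4.25
  S = [[6.25, -3.75],
 [-3.75, 4.25]].

Step 3 — invert S. det(S) = 6.25·4.25 - (-3.75)² = 12.5.
  S^{-1} = (1/det) · [[d, -b], [-b, a]] = [[0.34, 0.3],
 [0.3, 0.5]].

Step 4 — quadratic form (x̄ - mu_0)^T · S^{-1} · (x̄ - mu_0):
  S^{-1} · (x̄ - mu_0) = (1.08, 1.6),
  (x̄ - mu_0)^T · [...] = (0.75)·(1.08) + (2.75)·(1.6) = 5.21.

Step 5 — scale by n: T² = 4 · 5.21 = 20.84.

T² ≈ 20.84


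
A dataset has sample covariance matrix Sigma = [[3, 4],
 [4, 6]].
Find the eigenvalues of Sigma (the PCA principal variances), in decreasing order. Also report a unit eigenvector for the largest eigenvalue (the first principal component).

Step 1 — characteristic polynomial of 2×2 Sigma:
  det(Sigma - λI) = λ² - trace · λ + det = 0.
  trace = 3 + 6 = 9, det = 3·6 - (4)² = 2.
Step 2 — discriminant:
  Δ = trace² - 4·det = 81 - 8 = 73.
Step 3 — eigenvalues:
  λ = (trace ± √Δ)/2 = (9 ± 8.544)/2,
  λ_1 = 8.772,  λ_2 = 0.228.

Step 4 — unit eigenvector for λ_1: solve (Sigma - λ_1 I)v = 0. First row:
  (3 - 8.772)·v_x + (4)·v_y = 0, i.e. (-5.772)·v_x + (4)·v_y = 0,
  so v ∝ (b, λ_1 - a) = (4, 5.772) = u.
  ||u|| = √((4)² + (5.772)²) = √(49.316) ≈ 7.0225,
  v_1 = u/||u|| ≈ (0.5696, 0.8219) (||v_1|| = 1).

λ_1 = 8.772,  λ_2 = 0.228;  v_1 ≈ (0.5696, 0.8219)


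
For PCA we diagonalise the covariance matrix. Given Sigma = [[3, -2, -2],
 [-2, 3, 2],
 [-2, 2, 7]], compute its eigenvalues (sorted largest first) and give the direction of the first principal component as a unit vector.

Step 1 — characteristic polynomial p(λ) = det(λI - Sigma) = λ³ - tr·λ² + c_1·λ - det, where tr = trace, c_1 = sum of the principal 2×2 minors, det = det(Sigma):
  tr = 3 + 3 + 7 = 13,
  c_1 = (3·3 - (-2)²) + (3·7 - (-2)²) + (3·7 - (2)²) = 5 + 17 + 17 = 39,
  det = 3·(3·7 - (2)²) - (-2)·((-2)·7 - (2)·(-2)) + (-2)·((-2)·(2) - 3·(-2)) = 3·(17) - (-2)·(-10) + (-2)·(2) = 27.
  So p(λ) = λ³ - 13λ² + 39λ - 27.
Step 2 — look for an integer root (rational root theorem: any rational root is an integer divisor of 27). Testing λ = 1:
  p(1) = 1 - 13 + 39 - 27 = 0  ✓
  Dividing out (λ - 1): p(λ) = (λ - 1)(λ² - 12λ + 27).
Step 3 — remaining eigenvalues from the quadratic λ² - 12λ + 27 = 0:
  Δ = 12² - 4·27 = 144 - 108 = 36,  λ = (12 ± √36)/2 = (12 ± 6)/2 = 9 or 3.
  Sorted: λ_1 = 9,  λ_2 = 3,  λ_3 = 1  (check: sum = 13 = tr ✓).

Step 4 — unit eigenvector for λ_1 = 9: v spans the null space of (Sigma - λ_1 I), whose rows are
  r_1 = (-6, -2, -2),  r_2 = (-2, -6, 2),  r_3 = (-2, 2, -2).
  v is orthogonal to every row, so take v ∝ r_1 × r_2 = ((-2)·(2) - (-2)·(-6), (-2)·(-2) - (-6)·(2), (-6)·(-6) - (-2)·(-2)) = (-16, 16, 32).
  Rescale (divide by 16; multiply by -1 so the first nonzero entry is positive): u = (1, -1, -2).
  ||u|| = √((1)² + (-1)² + (-2)²) = √(6) ≈ 2.4495,  v_1 = u/||u|| ≈ (0.4082, -0.4082, -0.8165) (||v_1|| = 1).

λ_1 = 9,  λ_2 = 3,  λ_3 = 1;  v_1 ≈ (0.4082, -0.4082, -0.8165)
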